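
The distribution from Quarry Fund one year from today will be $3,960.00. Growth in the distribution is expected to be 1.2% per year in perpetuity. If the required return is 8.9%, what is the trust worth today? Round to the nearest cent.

$51428.57

Growing perpetuity: P = D₁ / (r − g) = $3,960.0000 / (0.089 − 0.012) = $51,428.57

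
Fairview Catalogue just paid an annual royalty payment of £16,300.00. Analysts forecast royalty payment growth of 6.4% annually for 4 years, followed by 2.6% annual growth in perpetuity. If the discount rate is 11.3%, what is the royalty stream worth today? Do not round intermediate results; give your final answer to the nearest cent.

D_1 = 17343.20000
D_2 = 18453.16480
D_3 = 19634.16735
D_4 = 20890.75406
Terminal value at year 4: TV = D_4×(1+g_2)/(r−g_2) = 21433.91366/0.087 = 246366.82371
P_0 = D_1/(1+r)^1 + D_2/(1+r)^2 + D_3/(1+r)^3 + D_4/(1+r)^4 + TV/(1+r)^4
    = 15582.38994 + 14896.37277 + 14240.55762 + 13613.61483 + 160546.76798 = 218879.70313

£218879.70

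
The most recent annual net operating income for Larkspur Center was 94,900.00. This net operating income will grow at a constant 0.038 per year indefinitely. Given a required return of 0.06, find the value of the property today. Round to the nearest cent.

4477554.55

D₁ = D₀ × (1 + g) = 94,900.00 × 1.038 = 98,506.2000
Growing perpetuity: P = D₁ / (r − g) = 98,506.2000 / (0.06 − 0.038) = 4,477,554.55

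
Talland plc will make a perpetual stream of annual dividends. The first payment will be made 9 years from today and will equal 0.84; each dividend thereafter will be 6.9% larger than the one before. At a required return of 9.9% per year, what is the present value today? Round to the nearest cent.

13.16

Value at end of year 8: C₁ / (r − g) = 0.84 / (0.099 − 0.069) = 28.0000
Discount to today: PV = 28.0000 / (1 + 0.099)^8 = 28.0000 / 2.128049 = 13.16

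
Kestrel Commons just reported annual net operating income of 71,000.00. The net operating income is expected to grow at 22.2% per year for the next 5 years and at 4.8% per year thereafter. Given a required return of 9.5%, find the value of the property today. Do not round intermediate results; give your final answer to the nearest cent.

D_1 = 86762.00000
D_2 = 106023.16400
D_3 = 129560.30641
D_4 = 158322.69443
D_5 = 193470.33259
Terminal value at year 5: TV = D_5×(1+g_2)/(r−g_2) = 202756.90856/0.047 = 4313976.77784
P_0 = D_1/(1+r)^1 + D_2/(1+r)^2 + D_3/(1+r)^3 + D_4/(1+r)^4 + D_5/(1+r)^5 + TV/(1+r)^5
    = 79234.70320 + 88424.48156 + 98680.10636 + 110125.19632 + 122897.70768 + 2740357.39667 = 3239719.59178

3239719.59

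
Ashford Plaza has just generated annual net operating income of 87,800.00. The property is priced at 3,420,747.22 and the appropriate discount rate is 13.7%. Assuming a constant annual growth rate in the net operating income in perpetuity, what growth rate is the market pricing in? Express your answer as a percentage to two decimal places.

P = D₀(1+g)/(r−g) ⇒ P(r−g) = D₀(1+g) ⇒ g(P+D₀) = P·r − D₀
g = (P·r − D₀)/(P + D₀) = (3,420,747.22×0.137 − 87,800.00) / (3,420,747.22 + 87,800.00) = 0.108547

10.85%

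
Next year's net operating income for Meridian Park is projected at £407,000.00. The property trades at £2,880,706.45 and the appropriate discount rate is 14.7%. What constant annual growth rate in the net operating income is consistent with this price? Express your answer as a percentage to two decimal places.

0.57%

P = D₁/(r−g) ⇒ g = r − D₁/P = 0.147 − £407,000.00/£2,880,706.45 = 0.005715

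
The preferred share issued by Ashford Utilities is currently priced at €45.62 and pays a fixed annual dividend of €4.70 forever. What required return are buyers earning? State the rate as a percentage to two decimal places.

10.30%

P = C/r ⇒ r = C/P = €4.70/€45.62 = 0.103025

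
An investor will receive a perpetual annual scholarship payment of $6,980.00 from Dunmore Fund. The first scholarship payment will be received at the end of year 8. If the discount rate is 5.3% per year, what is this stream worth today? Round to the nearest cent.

Value at end of year 7: C / r = $6,980.00 / 0.053 = $131,698.1132
Discount to today: PV = $131,698.1132 / (1 + 0.053)^7 = $131,698.1132 / 1.435485 = $91,744.69

$91744.69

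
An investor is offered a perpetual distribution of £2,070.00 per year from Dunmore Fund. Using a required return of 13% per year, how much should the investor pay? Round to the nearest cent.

£15923.08

Level perpetuity: PV = C / r = £2,070.00 / 0.13 = £15,923.08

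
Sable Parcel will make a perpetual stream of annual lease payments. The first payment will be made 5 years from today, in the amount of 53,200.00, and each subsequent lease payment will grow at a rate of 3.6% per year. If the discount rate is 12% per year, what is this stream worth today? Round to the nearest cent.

Value at end of year 4: C₁ / (r − g) = 53,200.00 / (0.12 − 0.036) = 633,333.3333
Discount to today: PV = 633,333.3333 / (1 + 0.12)^4 = 633,333.3333 / 1.573519 = 402,494.78

402494.78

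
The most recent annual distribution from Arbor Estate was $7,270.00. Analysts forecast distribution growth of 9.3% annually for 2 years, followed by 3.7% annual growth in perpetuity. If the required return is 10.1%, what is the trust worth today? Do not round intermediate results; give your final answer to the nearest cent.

$130473.00

D_1 = 7946.11000
D_2 = 8685.09823
Terminal value at year 2: TV = D_2×(1+g_2)/(r−g_2) = 9006.44686/0.064 = 140725.73226
P_0 = D_1/(1+r)^1 + D_2/(1+r)^2 + TV/(1+r)^2
    = 7217.17530 + 7164.73442 + 116091.08742 = 130472.99713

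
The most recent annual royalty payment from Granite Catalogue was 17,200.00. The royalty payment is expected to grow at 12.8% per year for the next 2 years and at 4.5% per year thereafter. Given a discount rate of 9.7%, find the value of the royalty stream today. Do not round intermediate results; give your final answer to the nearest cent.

401337.35

D_1 = 19401.60000
D_2 = 21885.00480
Terminal value at year 2: TV = D_2×(1+g_2)/(r−g_2) = 22869.83002/0.052 = 439804.42338
P_0 = D_1/(1+r)^1 + D_2/(1+r)^2 + TV/(1+r)^2
    = 17686.05287 + 18185.84106 + 365465.45969 = 401337.35362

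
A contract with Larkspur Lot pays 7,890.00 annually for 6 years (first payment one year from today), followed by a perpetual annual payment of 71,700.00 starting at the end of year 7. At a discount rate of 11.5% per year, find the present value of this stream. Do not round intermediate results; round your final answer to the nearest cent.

357371.80

PV of 6-year annuity: 7,890.00 × [1 − (1+0.115)^−6] / 0.115 = 32903.61992
Perpetuity value at year 6: 71,700.00 / 0.115 = 623478.26087
PV of perpetuity: 623478.26087 / (1+0.115)^6 = 324468.17869
Total PV = 32903.61992 + 324468.17869 = 357371.79861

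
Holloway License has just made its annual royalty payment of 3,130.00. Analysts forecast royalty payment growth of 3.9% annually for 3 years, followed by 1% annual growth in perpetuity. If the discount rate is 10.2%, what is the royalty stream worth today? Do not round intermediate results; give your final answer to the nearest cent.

D_1 = 3252.07000
D_2 = 3378.90073
D_3 = 3510.67786
Terminal value at year 3: TV = D_3×(1+g_2)/(r−g_2) = 3545.78464/0.092 = 38541.13736
P_0 = D_1/(1+r)^1 + D_2/(1+r)^2 + D_3/(1+r)^3 + TV/(1+r)^3
    = 2951.06171 + 2782.35310 + 2623.28935 + 28799.15486 = 37155.85901

37155.86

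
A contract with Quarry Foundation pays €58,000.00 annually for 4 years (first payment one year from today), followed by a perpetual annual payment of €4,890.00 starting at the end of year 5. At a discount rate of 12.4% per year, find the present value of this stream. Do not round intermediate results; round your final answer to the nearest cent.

€199399.49

PV of 4-year annuity: €58,000.00 × [1 − (1+0.124)^−4] / 0.124 = 174692.38235
Perpetuity value at year 4: €4,890.00 / 0.124 = 39435.48387
PV of perpetuity: 39435.48387 / (1+0.124)^4 = 24707.10888
Total PV = 174692.38235 + 24707.10888 = 199399.49123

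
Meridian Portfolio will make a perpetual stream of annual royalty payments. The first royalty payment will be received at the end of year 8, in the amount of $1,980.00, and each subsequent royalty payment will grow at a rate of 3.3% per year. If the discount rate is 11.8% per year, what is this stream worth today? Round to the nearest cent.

Value at end of year 7: C₁ / (r − g) = $1,980.00 / (0.118 − 0.033) = $23,294.1176
Discount to today: PV = $23,294.1176 / (1 + 0.118)^7 = $23,294.1176 / 2.183195 = $10,669.74

$10669.74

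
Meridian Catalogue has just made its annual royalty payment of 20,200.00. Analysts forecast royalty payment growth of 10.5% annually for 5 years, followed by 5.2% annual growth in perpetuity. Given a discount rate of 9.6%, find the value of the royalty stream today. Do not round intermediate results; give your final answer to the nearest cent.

606637.25

D_1 = 22321.00000
D_2 = 24664.70500
D_3 = 27254.49903
D_4 = 30116.22142
D_5 = 33278.42467
Terminal value at year 5: TV = D_5×(1+g_2)/(r−g_2) = 35008.90275/0.044 = 795656.88079
P_0 = D_1/(1+r)^1 + D_2/(1+r)^2 + D_3/(1+r)^3 + D_4/(1+r)^4 + D_5/(1+r)^5 + TV/(1+r)^5
    = 20365.87591 + 20533.11394 + 20701.72528 + 20871.72120 + 21043.11307 + 503121.70345 = 606637.25286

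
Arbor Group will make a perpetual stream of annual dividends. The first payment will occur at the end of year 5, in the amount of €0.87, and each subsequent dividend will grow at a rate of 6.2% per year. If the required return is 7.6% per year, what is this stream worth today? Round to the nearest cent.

Value at end of year 4: C₁ / (r − g) = €0.87 / (0.076 − 0.062) = €62.1429
Discount to today: PV = €62.1429 / (1 + 0.076)^4 = €62.1429 / 1.340445 = €46.36

€46.36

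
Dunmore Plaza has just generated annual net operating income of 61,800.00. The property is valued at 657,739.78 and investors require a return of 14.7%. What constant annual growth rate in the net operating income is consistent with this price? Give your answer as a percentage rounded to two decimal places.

P = D₀(1+g)/(r−g) ⇒ P(r−g) = D₀(1+g) ⇒ g(P+D₀) = P·r − D₀
g = (P·r − D₀)/(P + D₀) = (657,739.78×0.147 − 61,800.00) / (657,739.78 + 61,800.00) = 0.048486

4.85%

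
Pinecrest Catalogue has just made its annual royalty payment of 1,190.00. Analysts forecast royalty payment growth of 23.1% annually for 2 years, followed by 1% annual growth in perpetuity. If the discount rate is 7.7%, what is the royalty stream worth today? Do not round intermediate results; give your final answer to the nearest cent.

D_1 = 1464.89000
D_2 = 1803.27959
Terminal value at year 2: TV = D_2×(1+g_2)/(r−g_2) = 1821.31239/0.067 = 27183.76695
P_0 = D_1/(1+r)^1 + D_2/(1+r)^2 + TV/(1+r)^2
    = 1360.15785 + 1554.64653 + 23435.71628 = 26350.52066

26350.52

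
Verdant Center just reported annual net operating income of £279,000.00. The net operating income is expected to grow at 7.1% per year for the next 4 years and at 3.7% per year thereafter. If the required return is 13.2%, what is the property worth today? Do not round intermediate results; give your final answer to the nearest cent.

£3413775.47

D_1 = 298809.00000
D_2 = 320024.43900
D_3 = 342746.17417
D_4 = 367081.15253
Terminal value at year 4: TV = D_4×(1+g_2)/(r−g_2) = 380663.15518/0.095 = 4006980.58083
P_0 = D_1/(1+r)^1 + D_2/(1+r)^2 + D_3/(1+r)^3 + D_4/(1+r)^4 + TV/(1+r)^4
    = 263965.54770 + 249741.25582 + 236283.46730 + 223550.87763 + 2440234.31689 = 3413775.46535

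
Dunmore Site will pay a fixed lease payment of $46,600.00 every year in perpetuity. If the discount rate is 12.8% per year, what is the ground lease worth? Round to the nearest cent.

$364062.50

Level perpetuity: PV = C / r = $46,600.00 / 0.128 = $364,062.50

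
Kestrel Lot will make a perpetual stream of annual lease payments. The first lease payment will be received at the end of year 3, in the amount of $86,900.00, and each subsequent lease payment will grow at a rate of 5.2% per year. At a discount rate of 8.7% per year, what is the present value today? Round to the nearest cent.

Value at end of year 2: C₁ / (r − g) = $86,900.00 / (0.087 − 0.052) = $2,482,857.1429
Discount to today: PV = $2,482,857.1429 / (1 + 0.087)^2 = $2,482,857.1429 / 1.181569 = $2,101,322.18

$2101322.18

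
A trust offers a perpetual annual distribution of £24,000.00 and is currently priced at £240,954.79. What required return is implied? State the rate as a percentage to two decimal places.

9.96%

P = C/r ⇒ r = C/P = £24,000.00/£240,954.79 = 0.099604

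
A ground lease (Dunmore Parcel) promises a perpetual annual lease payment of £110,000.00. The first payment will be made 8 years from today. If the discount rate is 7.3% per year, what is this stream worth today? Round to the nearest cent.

£920177.84

Value at end of year 7: C / r = £110,000.00 / 0.073 = £1,506,849.3151
Discount to today: PV = £1,506,849.3151 / (1 + 0.073)^7 = £1,506,849.3151 / 1.637563 = £920,177.84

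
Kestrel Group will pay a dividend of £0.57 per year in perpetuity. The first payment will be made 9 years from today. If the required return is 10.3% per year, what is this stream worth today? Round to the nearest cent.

£2.53

Value at end of year 8: C / r = £0.57 / 0.103 = £5.5340
Discount to today: PV = £5.5340 / (1 + 0.103)^8 = £5.5340 / 2.190807 = £2.53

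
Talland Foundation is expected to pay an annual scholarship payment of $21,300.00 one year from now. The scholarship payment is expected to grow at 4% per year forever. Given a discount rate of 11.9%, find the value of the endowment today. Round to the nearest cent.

Growing perpetuity: P = D₁ / (r − g) = $21,300.0000 / (0.119 − 0.04) = $269,620.25

$269620.25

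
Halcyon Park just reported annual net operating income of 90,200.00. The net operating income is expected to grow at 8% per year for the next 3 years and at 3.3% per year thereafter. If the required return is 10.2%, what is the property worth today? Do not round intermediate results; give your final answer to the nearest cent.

1531051.99

D_1 = 97416.00000
D_2 = 105209.28000
D_3 = 113626.02240
Terminal value at year 3: TV = D_3×(1+g_2)/(r−g_2) = 117375.68114/0.069 = 1701096.82810
P_0 = D_1/(1+r)^1 + D_2/(1+r)^2 + D_3/(1+r)^3 + TV/(1+r)^3
    = 88399.27405 + 86634.49725 + 84904.95193 + 1271113.26591 = 1531051.98915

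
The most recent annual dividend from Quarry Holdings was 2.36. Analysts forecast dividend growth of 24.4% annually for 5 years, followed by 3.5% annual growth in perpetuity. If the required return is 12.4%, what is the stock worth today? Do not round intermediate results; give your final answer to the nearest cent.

61.74

D_1 = 2.93584
D_2 = 3.65218
D_3 = 4.54332
D_4 = 5.65189
D_5 = 7.03095
Terminal value at year 5: TV = D_5×(1+g_2)/(r−g_2) = 7.27703/0.089 = 81.76440
P_0 = D_1/(1+r)^1 + D_2/(1+r)^2 + D_3/(1+r)^3 + D_4/(1+r)^4 + D_5/(1+r)^5 + TV/(1+r)^5
    = 2.61196 + 2.89081 + 3.19944 + 3.54102 + 3.91906 + 45.57563 = 61.73793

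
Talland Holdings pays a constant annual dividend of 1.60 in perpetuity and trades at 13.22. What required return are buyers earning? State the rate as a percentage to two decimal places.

P = C/r ⇒ r = C/P = 1.60/13.22 = 0.121029

12.10%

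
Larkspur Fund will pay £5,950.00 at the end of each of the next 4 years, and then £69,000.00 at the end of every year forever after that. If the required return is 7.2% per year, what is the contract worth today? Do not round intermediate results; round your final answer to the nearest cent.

£745730.38

PV of 4-year annuity: £5,950.00 × [1 − (1+0.072)^−4] / 0.072 = 20063.24489
Perpetuity value at year 4: £69,000.00 / 0.072 = 958333.33333
PV of perpetuity: 958333.33333 / (1+0.072)^4 = 725667.13211
Total PV = 20063.24489 + 725667.13211 = 745730.37700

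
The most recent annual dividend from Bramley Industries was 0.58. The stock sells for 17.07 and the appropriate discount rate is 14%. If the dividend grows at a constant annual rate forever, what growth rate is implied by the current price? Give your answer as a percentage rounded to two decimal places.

P = D₀(1+g)/(r−g) ⇒ P(r−g) = D₀(1+g) ⇒ g(P+D₀) = P·r − D₀
g = (P·r − D₀)/(P + D₀) = (17.07×0.14 − 0.58) / (17.07 + 0.58) = 0.102538

10.25%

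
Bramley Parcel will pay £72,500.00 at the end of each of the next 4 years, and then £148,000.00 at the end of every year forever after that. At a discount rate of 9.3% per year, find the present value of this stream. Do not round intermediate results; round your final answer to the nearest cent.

PV of 4-year annuity: £72,500.00 × [1 − (1+0.093)^−4] / 0.093 = 233341.32444
Perpetuity value at year 4: £148,000.00 / 0.093 = 1591397.84946
PV of perpetuity: 1591397.84946 / (1+0.093)^4 = 1115059.69750
Total PV = 233341.32444 + 1115059.69750 = 1348401.02194

£1348401.02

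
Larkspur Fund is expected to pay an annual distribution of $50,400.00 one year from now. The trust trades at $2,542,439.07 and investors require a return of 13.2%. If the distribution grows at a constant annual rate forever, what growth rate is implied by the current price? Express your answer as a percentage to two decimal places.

P = D₁/(r−g) ⇒ g = r − D₁/P = 0.132 − $50,400.00/$2,542,439.07 = 0.112177

11.22%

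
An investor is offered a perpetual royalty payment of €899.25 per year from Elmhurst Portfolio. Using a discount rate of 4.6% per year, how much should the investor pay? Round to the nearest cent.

€19548.91

Level perpetuity: PV = C / r = €899.25 / 0.046 = €19,548.91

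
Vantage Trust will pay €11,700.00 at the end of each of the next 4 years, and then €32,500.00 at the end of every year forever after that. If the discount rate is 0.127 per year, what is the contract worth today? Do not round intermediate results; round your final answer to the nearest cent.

PV of 4-year annuity: €11,700.00 × [1 − (1+0.127)^−4] / 0.127 = 35019.36156
Perpetuity value at year 4: €32,500.00 / 0.127 = 255905.51181
PV of perpetuity: 255905.51181 / (1+0.127)^4 = 158629.50749
Total PV = 35019.36156 + 158629.50749 = 193648.86904

€193648.87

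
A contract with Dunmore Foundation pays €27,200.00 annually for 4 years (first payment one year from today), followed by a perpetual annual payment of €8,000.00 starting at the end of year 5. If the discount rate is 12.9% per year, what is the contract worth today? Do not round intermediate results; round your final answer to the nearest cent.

€119244.22

PV of 4-year annuity: €27,200.00 × [1 − (1+0.129)^−4] / 0.129 = 81074.01122
Perpetuity value at year 4: €8,000.00 / 0.129 = 62015.50388
PV of perpetuity: 62015.50388 / (1+0.129)^4 = 38170.20646
Total PV = 81074.01122 + 38170.20646 = 119244.21768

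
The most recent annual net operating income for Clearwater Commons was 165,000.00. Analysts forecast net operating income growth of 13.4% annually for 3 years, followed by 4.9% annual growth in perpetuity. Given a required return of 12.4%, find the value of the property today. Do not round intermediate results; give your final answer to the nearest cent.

D_1 = 187110.00000
D_2 = 212182.74000
D_3 = 240615.22716
Terminal value at year 3: TV = D_3×(1+g_2)/(r−g_2) = 252405.37329/0.075 = 3365404.97721
P_0 = D_1/(1+r)^1 + D_2/(1+r)^2 + D_3/(1+r)^3 + TV/(1+r)^3
    = 166467.97153 + 167949.00331 + 169443.21152 + 2369945.71846 = 2873805.90481

2873805.90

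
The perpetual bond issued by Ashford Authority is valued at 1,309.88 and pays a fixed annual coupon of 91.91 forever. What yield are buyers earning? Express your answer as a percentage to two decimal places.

P = C/r ⇒ r = C/P = 91.91/1,309.88 = 0.070167

7.02%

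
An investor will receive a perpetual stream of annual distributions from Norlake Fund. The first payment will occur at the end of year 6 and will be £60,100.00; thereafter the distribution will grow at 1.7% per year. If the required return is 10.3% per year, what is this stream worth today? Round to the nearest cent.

£428053.90

Value at end of year 5: C₁ / (r − g) = £60,100.00 / (0.103 − 0.017) = £698,837.2093
Discount to today: PV = £698,837.2093 / (1 + 0.103)^5 = £698,837.2093 / 1.632592 = £428,053.90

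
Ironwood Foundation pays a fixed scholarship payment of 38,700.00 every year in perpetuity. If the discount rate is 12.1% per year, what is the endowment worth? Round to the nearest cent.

Level perpetuity: PV = C / r = 38,700.00 / 0.121 = 319,834.71

319834.71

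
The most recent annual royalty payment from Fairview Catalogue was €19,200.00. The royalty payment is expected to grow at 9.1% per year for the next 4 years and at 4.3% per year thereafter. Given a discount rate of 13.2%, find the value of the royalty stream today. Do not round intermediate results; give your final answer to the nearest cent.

D_1 = 20947.20000
D_2 = 22853.39520
D_3 = 24933.05416
D_4 = 27201.96209
Terminal value at year 4: TV = D_4×(1+g_2)/(r−g_2) = 28371.64646/0.089 = 318782.54452
P_0 = D_1/(1+r)^1 + D_2/(1+r)^2 + D_3/(1+r)^3 + D_4/(1+r)^4 + TV/(1+r)^4
    = 18504.59364 + 17834.37426 + 17188.42961 + 16565.88048 + 194137.22854 = 264230.50652

€264230.51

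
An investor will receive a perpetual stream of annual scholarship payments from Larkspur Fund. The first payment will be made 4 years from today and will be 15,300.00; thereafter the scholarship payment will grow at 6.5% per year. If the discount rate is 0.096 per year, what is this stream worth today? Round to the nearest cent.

374885.01

Value at end of year 3: C₁ / (r − g) = 15,300.00 / (0.096 − 0.065) = 493,548.3871
Discount to today: PV = 493,548.3871 / (1 + 0.096)^3 = 493,548.3871 / 1.316533 = 374,885.01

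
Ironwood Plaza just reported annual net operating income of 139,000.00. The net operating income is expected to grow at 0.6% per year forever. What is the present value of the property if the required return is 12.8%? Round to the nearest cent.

D₁ = D₀ × (1 + g) = 139,000.00 × 1.006 = 139,834.0000
Growing perpetuity: P = D₁ / (r − g) = 139,834.0000 / (0.128 − 0.006) = 1,146,180.33

1146180.33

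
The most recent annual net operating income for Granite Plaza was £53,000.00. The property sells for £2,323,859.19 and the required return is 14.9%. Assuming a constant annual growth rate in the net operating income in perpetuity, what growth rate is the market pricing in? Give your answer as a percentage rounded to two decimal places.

P = D₀(1+g)/(r−g) ⇒ P(r−g) = D₀(1+g) ⇒ g(P+D₀) = P·r − D₀
g = (P·r − D₀)/(P + D₀) = (£2,323,859.19×0.149 − £53,000.00) / (£2,323,859.19 + £53,000.00) = 0.123379

12.34%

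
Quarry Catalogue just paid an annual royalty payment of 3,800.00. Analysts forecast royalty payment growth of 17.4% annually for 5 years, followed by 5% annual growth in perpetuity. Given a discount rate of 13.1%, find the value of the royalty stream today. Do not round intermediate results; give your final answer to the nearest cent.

D_1 = 4461.20000
D_2 = 5237.44880
D_3 = 6148.76489
D_4 = 7218.64998
D_5 = 8474.69508
Terminal value at year 5: TV = D_5×(1+g_2)/(r−g_2) = 8898.42983/0.081 = 109857.15843
P_0 = D_1/(1+r)^1 + D_2/(1+r)^2 + D_3/(1+r)^3 + D_4/(1+r)^4 + D_5/(1+r)^5 + TV/(1+r)^5
    = 3944.47392 + 4094.44065 + 4250.10904 + 4411.69586 + 4579.42612 + 59362.93113 = 80643.07672

80643.08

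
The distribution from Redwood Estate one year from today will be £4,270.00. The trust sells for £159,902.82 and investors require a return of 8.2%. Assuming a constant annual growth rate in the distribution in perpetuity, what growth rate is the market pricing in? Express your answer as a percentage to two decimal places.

5.53%

P = D₁/(r−g) ⇒ g = r − D₁/P = 0.082 − £4,270.00/£159,902.82 = 0.055296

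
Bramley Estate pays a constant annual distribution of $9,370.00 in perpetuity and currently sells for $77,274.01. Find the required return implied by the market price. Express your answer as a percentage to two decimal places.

P = C/r ⇒ r = C/P = $9,370.00/$77,274.01 = 0.121257

12.13%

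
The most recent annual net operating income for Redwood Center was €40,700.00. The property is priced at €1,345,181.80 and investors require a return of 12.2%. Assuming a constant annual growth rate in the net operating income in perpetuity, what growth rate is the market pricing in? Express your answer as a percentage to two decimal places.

P = D₀(1+g)/(r−g) ⇒ P(r−g) = D₀(1+g) ⇒ g(P+D₀) = P·r − D₀
g = (P·r − D₀)/(P + D₀) = (€1,345,181.80×0.122 − €40,700.00) / (€1,345,181.80 + €40,700.00) = 0.089050

8.90%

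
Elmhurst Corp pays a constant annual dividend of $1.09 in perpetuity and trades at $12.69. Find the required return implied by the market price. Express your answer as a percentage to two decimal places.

P = C/r ⇒ r = C/P = $1.09/$12.69 = 0.085894

8.59%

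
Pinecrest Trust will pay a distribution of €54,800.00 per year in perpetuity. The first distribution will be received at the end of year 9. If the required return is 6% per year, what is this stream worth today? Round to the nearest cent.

€573036.63

Value at end of year 8: C / r = €54,800.00 / 0.06 = €913,333.3333
Discount to today: PV = €913,333.3333 / (1 + 0.06)^8 = €913,333.3333 / 1.593848 = €573,036.63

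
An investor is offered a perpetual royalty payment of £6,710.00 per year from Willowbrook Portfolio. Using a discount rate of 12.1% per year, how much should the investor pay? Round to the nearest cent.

Level perpetuity: PV = C / r = £6,710.00 / 0.121 = £55,454.55

£55454.55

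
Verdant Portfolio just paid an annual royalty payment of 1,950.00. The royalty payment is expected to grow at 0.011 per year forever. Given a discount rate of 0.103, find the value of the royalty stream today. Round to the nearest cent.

D₁ = D₀ × (1 + g) = 1,950.00 × 1.011 = 1,971.4500
Growing perpetuity: P = D₁ / (r − g) = 1,971.4500 / (0.103 − 0.011) = 21,428.80

21428.80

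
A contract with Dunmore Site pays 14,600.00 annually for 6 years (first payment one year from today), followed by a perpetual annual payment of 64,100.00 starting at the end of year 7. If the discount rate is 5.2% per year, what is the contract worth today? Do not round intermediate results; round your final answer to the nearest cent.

PV of 6-year annuity: 14,600.00 × [1 − (1+0.052)^−6] / 0.052 = 73633.47501
Perpetuity value at year 6: 64,100.00 / 0.052 = 1232692.30769
PV of perpetuity: 1232692.30769 / (1+0.052)^6 = 909411.09206
Total PV = 73633.47501 + 909411.09206 = 983044.56707

983044.57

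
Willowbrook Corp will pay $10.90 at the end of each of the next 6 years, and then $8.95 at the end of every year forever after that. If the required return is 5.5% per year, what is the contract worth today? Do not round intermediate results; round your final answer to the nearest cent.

$172.47

PV of 6-year annuity: $10.90 × [1 − (1+0.055)^−6] / 0.055 = 54.45128
Perpetuity value at year 6: $8.95 / 0.055 = 162.72727
PV of perpetuity: 162.72727 / (1+0.055)^6 = 118.01728
Total PV = 54.45128 + 118.01728 = 172.46856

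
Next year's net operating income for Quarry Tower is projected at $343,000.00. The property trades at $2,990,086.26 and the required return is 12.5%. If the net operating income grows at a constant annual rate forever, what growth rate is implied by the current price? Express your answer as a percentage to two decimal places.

1.03%

P = D₁/(r−g) ⇒ g = r − D₁/P = 0.125 − $343,000.00/$2,990,086.26 = 0.010288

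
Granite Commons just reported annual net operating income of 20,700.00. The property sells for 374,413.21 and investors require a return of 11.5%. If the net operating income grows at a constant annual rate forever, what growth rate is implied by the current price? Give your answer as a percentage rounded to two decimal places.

P = D₀(1+g)/(r−g) ⇒ P(r−g) = D₀(1+g) ⇒ g(P+D₀) = P·r − D₀
g = (P·r − D₀)/(P + D₀) = (374,413.21×0.115 − 20,700.00) / (374,413.21 + 20,700.00) = 0.056585

5.66%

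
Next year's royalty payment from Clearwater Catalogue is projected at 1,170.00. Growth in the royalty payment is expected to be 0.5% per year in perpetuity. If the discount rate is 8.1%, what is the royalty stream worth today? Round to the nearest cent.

15394.74

Growing perpetuity: P = D₁ / (r − g) = 1,170.0000 / (0.081 − 0.005) = 15,394.74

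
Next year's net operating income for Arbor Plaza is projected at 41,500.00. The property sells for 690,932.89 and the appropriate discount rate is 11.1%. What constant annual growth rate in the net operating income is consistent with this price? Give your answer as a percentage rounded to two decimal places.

P = D₁/(r−g) ⇒ g = r − D₁/P = 0.111 − 41,500.00/690,932.89 = 0.050936

5.09%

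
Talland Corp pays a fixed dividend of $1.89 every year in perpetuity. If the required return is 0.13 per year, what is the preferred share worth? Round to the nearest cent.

$14.54

Level perpetuity: PV = C / r = $1.89 / 0.13 = $14.54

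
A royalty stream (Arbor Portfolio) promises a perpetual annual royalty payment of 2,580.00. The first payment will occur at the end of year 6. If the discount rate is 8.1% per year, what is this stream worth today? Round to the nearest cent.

21577.75

Value at end of year 5: C / r = 2,580.00 / 0.081 = 31,851.8519
Discount to today: PV = 31,851.8519 / (1 + 0.081)^5 = 31,851.8519 / 1.476143 = 21,577.75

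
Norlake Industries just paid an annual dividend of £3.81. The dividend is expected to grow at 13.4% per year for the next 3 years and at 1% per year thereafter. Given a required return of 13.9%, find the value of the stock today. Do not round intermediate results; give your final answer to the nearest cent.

D_1 = 4.32054
D_2 = 4.89949
D_3 = 5.55602
Terminal value at year 3: TV = D_3×(1+g_2)/(r−g_2) = 5.61158/0.129 = 43.50066
P_0 = D_1/(1+r)^1 + D_2/(1+r)^2 + D_3/(1+r)^3 + TV/(1+r)^3
    = 3.79327 + 3.77662 + 3.76004 + 29.43911 = 40.76905

£40.77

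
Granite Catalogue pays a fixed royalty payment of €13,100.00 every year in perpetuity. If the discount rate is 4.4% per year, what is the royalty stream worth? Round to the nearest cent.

Level perpetuity: PV = C / r = €13,100.00 / 0.044 = €297,727.27

€297727.27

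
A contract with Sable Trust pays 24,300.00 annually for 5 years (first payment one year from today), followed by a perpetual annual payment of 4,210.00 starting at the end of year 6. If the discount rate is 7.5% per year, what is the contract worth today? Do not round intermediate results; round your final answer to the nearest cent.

137415.16

PV of 5-year annuity: 24,300.00 × [1 − (1+0.075)^−5] / 0.075 = 98315.00312
Perpetuity value at year 5: 4,210.00 / 0.075 = 56133.33333
PV of perpetuity: 56133.33333 / (1+0.075)^5 = 39100.15790
Total PV = 98315.00312 + 39100.15790 = 137415.16101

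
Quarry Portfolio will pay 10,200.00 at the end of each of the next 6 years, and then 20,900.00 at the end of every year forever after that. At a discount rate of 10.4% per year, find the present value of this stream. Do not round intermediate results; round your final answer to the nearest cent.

154901.47

PV of 6-year annuity: 10,200.00 × [1 − (1+0.104)^−6] / 0.104 = 43907.72677
Perpetuity value at year 6: 20,900.00 / 0.104 = 200961.53846
PV of perpetuity: 200961.53846 / (1+0.104)^6 = 110993.74537
Total PV = 43907.72677 + 110993.74537 = 154901.47214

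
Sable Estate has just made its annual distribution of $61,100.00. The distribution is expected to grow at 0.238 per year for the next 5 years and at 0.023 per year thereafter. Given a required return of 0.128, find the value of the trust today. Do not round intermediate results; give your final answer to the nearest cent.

D_1 = 75641.80000
D_2 = 93644.54840
D_3 = 115931.95092
D_4 = 143523.75524
D_5 = 177682.40898
Terminal value at year 5: TV = D_5×(1+g_2)/(r−g_2) = 181769.10439/0.105 = 1731134.32754
P_0 = D_1/(1+r)^1 + D_2/(1+r)^2 + D_3/(1+r)^3 + D_4/(1+r)^4 + D_5/(1+r)^5 + TV/(1+r)^5
    = 67058.33333 + 73597.70981 + 80774.79144 + 88651.76578 + 97296.88479 + 947949.64893 = 1355329.13409

$1355329.13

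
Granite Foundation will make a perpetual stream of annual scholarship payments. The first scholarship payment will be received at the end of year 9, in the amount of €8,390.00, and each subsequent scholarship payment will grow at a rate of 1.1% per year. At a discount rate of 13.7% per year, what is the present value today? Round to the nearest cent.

€23840.08

Value at end of year 8: C₁ / (r − g) = €8,390.00 / (0.137 − 0.011) = €66,587.3016
Discount to today: PV = €66,587.3016 / (1 + 0.137)^8 = €66,587.3016 / 2.793082 = €23,840.08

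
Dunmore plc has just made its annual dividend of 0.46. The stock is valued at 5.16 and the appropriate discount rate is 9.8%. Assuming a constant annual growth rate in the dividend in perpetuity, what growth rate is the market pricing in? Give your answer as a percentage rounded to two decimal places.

P = D₀(1+g)/(r−g) ⇒ P(r−g) = D₀(1+g) ⇒ g(P+D₀) = P·r − D₀
g = (P·r − D₀)/(P + D₀) = (5.16×0.098 − 0.46) / (5.16 + 0.46) = 0.008128

0.81%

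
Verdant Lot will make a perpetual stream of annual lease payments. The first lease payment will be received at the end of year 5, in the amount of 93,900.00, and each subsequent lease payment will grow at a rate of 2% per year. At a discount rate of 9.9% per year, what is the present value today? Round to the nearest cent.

814793.83

Value at end of year 4: C₁ / (r − g) = 93,900.00 / (0.099 − 0.02) = 1,188,607.5949
Discount to today: PV = 1,188,607.5949 / (1 + 0.099)^4 = 1,188,607.5949 / 1.458783 = 814,793.83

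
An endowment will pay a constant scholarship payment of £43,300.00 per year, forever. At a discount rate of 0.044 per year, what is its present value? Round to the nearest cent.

£984090.91

Level perpetuity: PV = C / r = £43,300.00 / 0.044 = £984,090.91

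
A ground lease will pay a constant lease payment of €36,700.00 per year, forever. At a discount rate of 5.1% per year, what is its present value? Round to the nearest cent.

Level perpetuity: PV = C / r = €36,700.00 / 0.051 = €719,607.84

€719607.84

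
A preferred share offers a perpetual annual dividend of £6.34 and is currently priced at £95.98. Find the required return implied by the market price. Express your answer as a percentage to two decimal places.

P = C/r ⇒ r = C/P = £6.34/£95.98 = 0.066055

6.61%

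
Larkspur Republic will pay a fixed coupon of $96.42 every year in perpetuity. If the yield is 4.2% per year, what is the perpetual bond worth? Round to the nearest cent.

$2295.71

Level perpetuity: PV = C / r = $96.42 / 0.042 = $2,295.71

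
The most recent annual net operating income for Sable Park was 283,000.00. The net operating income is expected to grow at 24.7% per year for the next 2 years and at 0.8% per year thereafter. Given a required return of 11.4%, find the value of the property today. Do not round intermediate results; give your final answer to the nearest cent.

4043520.32

D_1 = 352901.00000
D_2 = 440067.54700
Terminal value at year 2: TV = D_2×(1+g_2)/(r−g_2) = 443588.08738/0.106 = 4184793.27713
P_0 = D_1/(1+r)^1 + D_2/(1+r)^2 + TV/(1+r)^2
    = 316787.25314 + 354608.35248 + 3372124.71042 = 4043520.31605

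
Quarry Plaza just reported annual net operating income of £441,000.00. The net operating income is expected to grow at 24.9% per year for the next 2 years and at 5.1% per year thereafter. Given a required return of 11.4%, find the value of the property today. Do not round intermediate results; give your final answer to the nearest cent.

£10296962.30

D_1 = 550809.00000
D_2 = 687960.44100
Terminal value at year 2: TV = D_2×(1+g_2)/(r−g_2) = 723046.42349/0.063 = 11476927.35700
P_0 = D_1/(1+r)^1 + D_2/(1+r)^2 + TV/(1+r)^2
    = 494442.54937 + 554361.52977 + 9248158.21888 = 10296962.29803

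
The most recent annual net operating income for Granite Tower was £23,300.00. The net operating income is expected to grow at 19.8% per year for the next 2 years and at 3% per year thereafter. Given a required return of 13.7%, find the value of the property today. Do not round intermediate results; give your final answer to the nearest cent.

£299418.76

D_1 = 27913.40000
D_2 = 33440.25320
Terminal value at year 2: TV = D_2×(1+g_2)/(r−g_2) = 34443.46080/0.107 = 321901.50277
P_0 = D_1/(1+r)^1 + D_2/(1+r)^2 + TV/(1+r)^2
    = 24550.04398 + 25867.15276 + 249001.56390 = 299418.76063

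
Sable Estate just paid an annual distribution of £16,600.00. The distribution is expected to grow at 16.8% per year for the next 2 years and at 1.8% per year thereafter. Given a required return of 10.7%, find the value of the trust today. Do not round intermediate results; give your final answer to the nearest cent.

D_1 = 19388.80000
D_2 = 22646.11840
Terminal value at year 2: TV = D_2×(1+g_2)/(r−g_2) = 23053.74853/0.089 = 259030.88237
P_0 = D_1/(1+r)^1 + D_2/(1+r)^2 + TV/(1+r)^2
    = 17514.72448 + 18479.85383 + 211376.30564 = 247370.88396

£247370.88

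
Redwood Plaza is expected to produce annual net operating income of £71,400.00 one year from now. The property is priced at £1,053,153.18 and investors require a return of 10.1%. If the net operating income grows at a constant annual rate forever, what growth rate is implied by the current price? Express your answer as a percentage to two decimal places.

3.32%

P = D₁/(r−g) ⇒ g = r − D₁/P = 0.101 − £71,400.00/£1,053,153.18 = 0.033204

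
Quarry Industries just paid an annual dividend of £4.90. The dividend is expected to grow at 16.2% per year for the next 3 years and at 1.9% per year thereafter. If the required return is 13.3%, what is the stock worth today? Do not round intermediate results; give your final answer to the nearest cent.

£62.71

D_1 = 5.69380
D_2 = 6.61620
D_3 = 7.68802
Terminal value at year 3: TV = D_3×(1+g_2)/(r−g_2) = 7.83409/0.114 = 68.72010
P_0 = D_1/(1+r)^1 + D_2/(1+r)^2 + D_3/(1+r)^3 + TV/(1+r)^3
    = 5.02542 + 5.15405 + 5.28597 + 47.24916 = 62.71460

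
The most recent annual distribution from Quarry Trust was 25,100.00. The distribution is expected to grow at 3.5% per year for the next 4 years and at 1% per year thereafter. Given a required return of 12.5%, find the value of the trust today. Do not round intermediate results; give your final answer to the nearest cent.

239787.33

D_1 = 25978.50000
D_2 = 26887.74750
D_3 = 27828.81866
D_4 = 28802.82732
Terminal value at year 4: TV = D_4×(1+g_2)/(r−g_2) = 29090.85559/0.115 = 252963.96164
P_0 = D_1/(1+r)^1 + D_2/(1+r)^2 + D_3/(1+r)^3 + D_4/(1+r)^4 + TV/(1+r)^4
    = 23092.00000 + 21244.64000 + 19545.06880 + 17981.46330 + 157924.15590 = 239787.32800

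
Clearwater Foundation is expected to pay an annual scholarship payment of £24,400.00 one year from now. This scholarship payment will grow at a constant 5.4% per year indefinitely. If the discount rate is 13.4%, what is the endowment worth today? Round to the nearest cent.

Growing perpetuity: P = D₁ / (r − g) = £24,400.0000 / (0.134 − 0.054) = £305,000.00

£305000.00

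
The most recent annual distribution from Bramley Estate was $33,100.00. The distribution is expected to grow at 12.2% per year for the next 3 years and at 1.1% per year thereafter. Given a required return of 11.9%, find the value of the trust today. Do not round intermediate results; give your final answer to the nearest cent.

D_1 = 37138.20000
D_2 = 41669.06040
D_3 = 46752.68577
Terminal value at year 3: TV = D_3×(1+g_2)/(r−g_2) = 47266.96531/0.108 = 437657.08622
P_0 = D_1/(1+r)^1 + D_2/(1+r)^2 + D_3/(1+r)^3 + TV/(1+r)^3
    = 33188.73995 + 33277.71780 + 33366.93420 + 312351.57851 = 412184.97046

$412184.97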